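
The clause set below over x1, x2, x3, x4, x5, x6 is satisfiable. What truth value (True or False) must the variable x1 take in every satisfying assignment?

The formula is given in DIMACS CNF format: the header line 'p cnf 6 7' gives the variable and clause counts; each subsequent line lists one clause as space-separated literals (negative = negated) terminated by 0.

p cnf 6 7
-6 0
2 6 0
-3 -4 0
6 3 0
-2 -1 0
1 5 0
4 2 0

False

Suppose x1 = True.
From the singleton clause (¬x6), x6 = False.
From the singleton clause (x2), x2 = True.
But (¬x2) is also a unit clause — contradiction.
So every satisfying assignment has x1 = False.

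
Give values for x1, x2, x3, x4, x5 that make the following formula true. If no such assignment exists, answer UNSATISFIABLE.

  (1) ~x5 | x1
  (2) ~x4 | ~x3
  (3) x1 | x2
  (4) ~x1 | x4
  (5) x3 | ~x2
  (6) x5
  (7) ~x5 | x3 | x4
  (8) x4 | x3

x1=1; x2=0; x3=0; x4=1; x5=1

From the singleton clause (x5), x5 = 1.
From the singleton clause (x1), x1 = 1.
From the singleton clause (x4), x4 = 1.
From the singleton clause (~x3), x3 = 0.
From the singleton clause (~x2), x2 = 0.
Every clause now holds.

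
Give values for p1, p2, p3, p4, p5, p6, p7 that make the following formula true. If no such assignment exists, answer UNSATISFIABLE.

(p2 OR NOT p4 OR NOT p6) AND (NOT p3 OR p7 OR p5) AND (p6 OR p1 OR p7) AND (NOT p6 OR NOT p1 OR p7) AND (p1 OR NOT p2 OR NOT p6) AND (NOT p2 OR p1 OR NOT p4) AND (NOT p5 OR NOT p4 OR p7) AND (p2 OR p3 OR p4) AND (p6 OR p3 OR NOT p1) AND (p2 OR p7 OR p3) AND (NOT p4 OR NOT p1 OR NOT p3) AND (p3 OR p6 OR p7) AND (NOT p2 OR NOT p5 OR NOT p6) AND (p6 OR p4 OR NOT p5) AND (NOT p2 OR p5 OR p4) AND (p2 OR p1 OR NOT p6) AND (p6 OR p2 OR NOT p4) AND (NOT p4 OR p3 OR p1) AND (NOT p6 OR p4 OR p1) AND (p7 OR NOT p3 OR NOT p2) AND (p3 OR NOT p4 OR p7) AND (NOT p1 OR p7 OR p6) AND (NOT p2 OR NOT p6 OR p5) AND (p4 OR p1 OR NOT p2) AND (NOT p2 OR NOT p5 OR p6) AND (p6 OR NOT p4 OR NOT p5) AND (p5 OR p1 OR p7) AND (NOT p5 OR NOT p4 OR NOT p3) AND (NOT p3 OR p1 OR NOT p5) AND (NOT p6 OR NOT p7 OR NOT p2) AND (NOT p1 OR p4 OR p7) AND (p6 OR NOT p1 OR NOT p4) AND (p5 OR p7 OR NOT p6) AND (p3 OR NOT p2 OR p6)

Branch on p2: set p2 = false.
Branch on p4: set p4 = false.
Unit clause (p3) forces p3 = true.
Branch on p7: set p7 = true.
Branch on p6: set p6 = false.
Unit clause (NOT p5) forces p5 = false.
All clauses hold; p1 can take either value.

p1: false; p2: false; p3: true; p4: false; p5: false; p6: false; p7: true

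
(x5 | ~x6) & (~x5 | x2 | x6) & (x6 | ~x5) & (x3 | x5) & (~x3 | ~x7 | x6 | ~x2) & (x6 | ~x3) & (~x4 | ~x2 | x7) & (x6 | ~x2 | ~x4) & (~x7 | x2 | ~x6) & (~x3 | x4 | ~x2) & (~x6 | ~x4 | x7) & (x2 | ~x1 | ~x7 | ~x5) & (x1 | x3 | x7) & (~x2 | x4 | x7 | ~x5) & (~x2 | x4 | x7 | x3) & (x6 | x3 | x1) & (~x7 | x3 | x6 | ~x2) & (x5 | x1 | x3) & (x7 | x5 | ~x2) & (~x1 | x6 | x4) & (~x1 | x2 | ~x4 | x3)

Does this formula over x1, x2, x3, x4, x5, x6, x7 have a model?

Yes

Suppose x5 = 1.
From the singleton clause (x6), x6 = 1.
Suppose x7 = 1.
From the singleton clause (x2), x2 = 1.
Suppose x3 = 1.
From the singleton clause (x4), x4 = 1.
No clause remains; x1 is free.
A satisfying assignment: x1 ↦ 1; x2 ↦ 1; x3 ↦ 1; x4 ↦ 1; x5 ↦ 1; x6 ↦ 1; x7 ↦ 1.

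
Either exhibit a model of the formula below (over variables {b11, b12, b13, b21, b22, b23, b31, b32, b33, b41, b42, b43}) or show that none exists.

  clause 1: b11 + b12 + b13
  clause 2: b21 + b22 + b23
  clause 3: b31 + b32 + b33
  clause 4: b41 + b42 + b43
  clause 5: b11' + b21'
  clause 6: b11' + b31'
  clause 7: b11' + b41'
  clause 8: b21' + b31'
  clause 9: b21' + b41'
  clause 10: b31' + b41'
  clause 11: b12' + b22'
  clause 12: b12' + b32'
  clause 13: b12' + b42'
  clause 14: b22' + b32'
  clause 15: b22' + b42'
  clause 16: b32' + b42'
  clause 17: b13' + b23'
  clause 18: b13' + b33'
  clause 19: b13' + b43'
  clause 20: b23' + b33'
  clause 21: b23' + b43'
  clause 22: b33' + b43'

UNSATISFIABLE

Case b11 = 0:
Case b12 = 1:
The clause (b22') is unit, so b22 = 0.
The clause (b32') is unit, so b32 = 0.
The clause (b42') is unit, so b42 = 0.
Case b21 = 1:
The clause (b31') is unit, so b31 = 0.
The clause (b33) is unit, so b33 = 1.
The clause (b41') is unit, so b41 = 0.
The clause (b43) is unit, so b43 = 1.
But (b43') is also a unit clause — contradiction.
That branch fails; take b21 = 0 instead.
The clause (b23) is unit, so b23 = 1.
The clause (b13') is unit, so b13 = 0.
The clause (b33') is unit, so b33 = 0.
The clause (b31) is unit, so b31 = 1.
The clause (b41') is unit, so b41 = 0.
The clause (b43) is unit, so b43 = 1.
But (b43') is also a unit clause — contradiction.
Either choice for b21 ends in contradiction.
That branch fails; take b12 = 0 instead.
The clause (b13) is unit, so b13 = 1.
The clause (b23') is unit, so b23 = 0.
The clause (b33') is unit, so b33 = 0.
The clause (b43') is unit, so b43 = 0.
Case b21 = 1:
The clause (b31') is unit, so b31 = 0.
The clause (b32) is unit, so b32 = 1.
The clause (b41') is unit, so b41 = 0.
The clause (b42) is unit, so b42 = 1.
But (b42') is also a unit clause — contradiction.
That branch fails; take b21 = 0 instead.
The clause (b22) is unit, so b22 = 1.
The clause (b32') is unit, so b32 = 0.
The clause (b31) is unit, so b31 = 1.
The clause (b41') is unit, so b41 = 0.
The clause (b42) is unit, so b42 = 1.
But (b42') is also a unit clause — contradiction.
Either choice for b21 ends in contradiction.
Either choice for b12 ends in contradiction.
That branch fails; take b11 = 1 instead.
The clause (b21') is unit, so b21 = 0.
The clause (b31') is unit, so b31 = 0.
The clause (b41') is unit, so b41 = 0.
Case b22 = 1:
The clause (b12') is unit, so b12 = 0.
The clause (b32') is unit, so b32 = 0.
The clause (b33) is unit, so b33 = 1.
The clause (b42') is unit, so b42 = 0.
The clause (b43) is unit, so b43 = 1.
But (b43') is also a unit clause — contradiction.
That branch fails; take b22 = 0 instead.
The clause (b23) is unit, so b23 = 1.
The clause (b13') is unit, so b13 = 0.
The clause (b33') is unit, so b33 = 0.
The clause (b32) is unit, so b32 = 1.
The clause (b12') is unit, so b12 = 0.
The clause (b42') is unit, so b42 = 0.
The clause (b43) is unit, so b43 = 1.
But (b43') is also a unit clause — contradiction.
Either choice for b22 ends in contradiction.
Either choice for b11 ends in contradiction.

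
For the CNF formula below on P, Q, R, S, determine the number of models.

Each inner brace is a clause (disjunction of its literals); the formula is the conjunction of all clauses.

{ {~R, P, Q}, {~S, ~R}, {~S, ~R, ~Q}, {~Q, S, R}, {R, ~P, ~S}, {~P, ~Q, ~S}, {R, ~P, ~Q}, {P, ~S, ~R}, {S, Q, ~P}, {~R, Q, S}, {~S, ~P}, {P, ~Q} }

3

There are 2^4 = 16 truth assignments over (P, Q, R, S).
Check each against the 12 clauses (columns in the order P, Q, R, S):
  F F F F  ✓ satisfies all
  F F F T  ✓ satisfies all
  F F T F  ✗ fails (~R | P | Q)
  F F T T  ✗ fails (~R | P | Q)
  F T F F  ✗ fails (~Q | S | R)
  F T F T  ✗ fails (P | ~Q)
  F T T F  ✗ fails (P | ~Q)
  F T T T  ✗ fails (~S | ~R)
  T F F F  ✗ fails (S | Q | ~P)
  T F F T  ✗ fails (R | ~P | ~S)
  T F T F  ✗ fails (S | Q | ~P)
  T F T T  ✗ fails (~S | ~R)
  T T F F  ✗ fails (~Q | S | R)
  T T F T  ✗ fails (R | ~P | ~S)
  T T T F  ✓ satisfies all
  T T T T  ✗ fails (~S | ~R)
3 of the 16 rows are models.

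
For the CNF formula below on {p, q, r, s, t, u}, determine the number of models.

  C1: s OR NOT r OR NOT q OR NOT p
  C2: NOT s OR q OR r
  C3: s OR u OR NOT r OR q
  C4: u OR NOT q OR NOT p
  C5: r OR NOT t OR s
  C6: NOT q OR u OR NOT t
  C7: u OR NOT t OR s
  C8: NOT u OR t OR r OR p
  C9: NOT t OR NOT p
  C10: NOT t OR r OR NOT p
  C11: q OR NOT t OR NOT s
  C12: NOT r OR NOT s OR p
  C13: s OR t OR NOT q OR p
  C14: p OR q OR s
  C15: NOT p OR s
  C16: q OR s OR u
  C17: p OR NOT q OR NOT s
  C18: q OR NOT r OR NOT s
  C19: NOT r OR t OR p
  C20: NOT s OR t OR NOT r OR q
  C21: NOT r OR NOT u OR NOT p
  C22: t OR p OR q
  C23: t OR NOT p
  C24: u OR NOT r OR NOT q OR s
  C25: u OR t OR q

1

There are 2^6 = 64 truth assignments over (p, q, r, s, t, u).
Split on s. With s = true, the clauses containing s are satisfied and NOT s drops from the rest; 0 of the 2^5 = 32 assignments to the other variables satisfy what remains.
With s = false, by the same count on the reduced clause set, 1 assignment works.
(One model: p=F, q=T, r=T, s=F, t=T, u=T.)
Total: 0 + 1 = 1.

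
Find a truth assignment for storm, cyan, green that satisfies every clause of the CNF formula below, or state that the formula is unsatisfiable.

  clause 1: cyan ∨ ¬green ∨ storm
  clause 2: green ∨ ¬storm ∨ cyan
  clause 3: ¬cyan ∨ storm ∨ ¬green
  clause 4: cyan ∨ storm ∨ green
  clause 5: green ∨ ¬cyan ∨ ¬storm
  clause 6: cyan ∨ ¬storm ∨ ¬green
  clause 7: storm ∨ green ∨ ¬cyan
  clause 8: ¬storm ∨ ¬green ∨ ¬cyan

Branch on cyan: set cyan = True.
Branch on storm: set storm = True.
Unit clause (green) forces green = True.
But (¬green) is also a unit clause — contradiction.
Undo storm and try storm = False.
Unit clause (¬green) forces green = False.
But (green) is also a unit clause — contradiction.
Neither storm = True nor storm = False works.
Undo cyan and try cyan = False.
Branch on green: set green = False.
Unit clause (¬storm) forces storm = False.
But (storm) is also a unit clause — contradiction.
Undo green and try green = True.
Unit clause (storm) forces storm = True.
But (¬storm) is also a unit clause — contradiction.
Neither green = True nor green = False works.
Neither cyan = True nor cyan = False works.

UNSATISFIABLE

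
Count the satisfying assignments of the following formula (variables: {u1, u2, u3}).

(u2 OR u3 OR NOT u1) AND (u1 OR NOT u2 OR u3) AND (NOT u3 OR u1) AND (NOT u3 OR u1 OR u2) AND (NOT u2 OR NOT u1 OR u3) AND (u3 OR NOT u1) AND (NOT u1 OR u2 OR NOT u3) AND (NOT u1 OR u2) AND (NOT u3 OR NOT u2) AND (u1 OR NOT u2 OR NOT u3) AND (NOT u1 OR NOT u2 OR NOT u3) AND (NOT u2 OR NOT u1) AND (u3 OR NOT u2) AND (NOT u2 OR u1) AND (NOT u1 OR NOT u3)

There are 2^3 = 8 truth assignments over (u1, u2, u3).
Check each against the 15 clauses (columns in the order u1, u2, u3):
  F F F  ✓ satisfies all
  F F T  ✗ fails (NOT u3 OR u1)
  F T F  ✗ fails (u1 OR NOT u2 OR u3)
  F T T  ✗ fails (NOT u3 OR u1)
  T F F  ✗ fails (u2 OR u3 OR NOT u1)
  T F T  ✗ fails (NOT u1 OR u2 OR NOT u3)
  T T F  ✗ fails (NOT u2 OR NOT u1 OR u3)
  T T T  ✗ fails (NOT u3 OR NOT u2)
1 of the 8 rows is a model.

1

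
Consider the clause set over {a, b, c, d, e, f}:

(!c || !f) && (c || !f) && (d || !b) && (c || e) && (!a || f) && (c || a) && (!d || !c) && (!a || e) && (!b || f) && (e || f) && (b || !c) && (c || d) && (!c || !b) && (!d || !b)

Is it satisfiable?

Branch on c: set c = false.
(!f) alone gives f = false.
(e) alone gives e = true.
(!a) alone gives a = false.
That conflicts with the unit clause (a).
So c must be the other value — set c = true.
(!f) alone gives f = false.
(!a) alone gives a = false.
(!d) alone gives d = false.
(!b) alone gives b = false.
That conflicts with the unit clause (b).
Either choice for c ends in contradiction.
No assignment satisfies every clause.

No, unsatisfiable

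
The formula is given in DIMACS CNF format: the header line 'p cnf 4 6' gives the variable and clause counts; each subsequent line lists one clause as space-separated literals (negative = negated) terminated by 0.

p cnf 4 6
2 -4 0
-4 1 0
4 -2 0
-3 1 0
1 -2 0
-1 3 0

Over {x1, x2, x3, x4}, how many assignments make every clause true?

3

There are 2^4 = 16 truth assignments over (x1, x2, x3, x4).
Split on x1. With x1 = True, the clauses containing x1 are satisfied and ¬x1 drops from the rest; 2 of the 2^3 = 8 assignments to the other variables satisfy what remains.
With x1 = False, by the same count on the reduced clause set, 1 assignment works.
(One model: x1=F, x2=F, x3=F, x4=F.)
Total: 2 + 1 = 3.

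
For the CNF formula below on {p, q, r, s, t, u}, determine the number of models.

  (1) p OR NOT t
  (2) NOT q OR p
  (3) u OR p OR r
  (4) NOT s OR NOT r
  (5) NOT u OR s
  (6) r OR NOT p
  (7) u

1

There are 2^6 = 64 truth assignments over (p, q, r, s, t, u).
Split on r. With r = true, the clauses containing r are satisfied and NOT r drops from the rest; 0 of the 2^5 = 32 assignments to the other variables satisfy what remains.
With r = false, by the same count on the reduced clause set, 1 assignment works.
(One model: p=F, q=F, r=F, s=T, t=F, u=T.)
Total: 0 + 1 = 1.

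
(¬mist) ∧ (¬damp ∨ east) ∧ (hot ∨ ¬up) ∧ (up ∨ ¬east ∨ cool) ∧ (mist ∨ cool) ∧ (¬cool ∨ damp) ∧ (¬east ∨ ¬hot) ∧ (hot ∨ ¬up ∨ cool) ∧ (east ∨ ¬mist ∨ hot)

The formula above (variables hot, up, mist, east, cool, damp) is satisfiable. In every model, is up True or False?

Suppose up = True.
Unit clause (¬mist) forces mist = False.
Unit clause (hot) forces hot = True.
Unit clause (cool) forces cool = True.
Unit clause (damp) forces damp = True.
Unit clause (east) forces east = True.
Now (¬east) is unsatisfied and unit — conflict.
So every satisfying assignment has up = False.

False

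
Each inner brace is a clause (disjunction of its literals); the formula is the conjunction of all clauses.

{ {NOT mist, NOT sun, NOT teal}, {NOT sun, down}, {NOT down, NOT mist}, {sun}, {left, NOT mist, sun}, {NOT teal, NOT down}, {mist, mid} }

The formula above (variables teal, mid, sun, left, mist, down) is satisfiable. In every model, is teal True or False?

Suppose teal = true.
The clause (sun) is unit, so sun = true.
The clause (NOT mist) is unit, so mist = false.
The clause (down) is unit, so down = true.
That conflicts with the unit clause (NOT down).
So every satisfying assignment has teal = False.

False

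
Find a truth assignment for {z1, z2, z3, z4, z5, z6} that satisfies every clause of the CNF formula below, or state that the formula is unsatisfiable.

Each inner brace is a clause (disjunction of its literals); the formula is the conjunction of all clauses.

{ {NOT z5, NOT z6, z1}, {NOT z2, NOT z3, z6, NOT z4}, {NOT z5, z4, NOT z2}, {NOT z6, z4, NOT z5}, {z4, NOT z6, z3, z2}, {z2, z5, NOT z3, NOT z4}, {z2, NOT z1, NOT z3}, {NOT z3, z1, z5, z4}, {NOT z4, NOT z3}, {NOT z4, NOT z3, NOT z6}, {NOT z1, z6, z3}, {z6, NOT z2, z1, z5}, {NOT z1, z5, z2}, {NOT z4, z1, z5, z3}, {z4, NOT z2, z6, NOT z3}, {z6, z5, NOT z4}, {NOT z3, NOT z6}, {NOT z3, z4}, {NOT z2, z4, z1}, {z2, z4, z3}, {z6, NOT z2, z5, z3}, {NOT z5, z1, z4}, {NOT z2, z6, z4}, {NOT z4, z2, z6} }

z1: true; z2: false; z3: false; z4: true; z5: true; z6: true

Branch on z4: set z4 = true.
(NOT z3) alone gives z3 = false.
Branch on z1: set z1 = true.
(z6) alone gives z6 = true.
Branch on z5: set z5 = true.
No clause remains; z2 is free.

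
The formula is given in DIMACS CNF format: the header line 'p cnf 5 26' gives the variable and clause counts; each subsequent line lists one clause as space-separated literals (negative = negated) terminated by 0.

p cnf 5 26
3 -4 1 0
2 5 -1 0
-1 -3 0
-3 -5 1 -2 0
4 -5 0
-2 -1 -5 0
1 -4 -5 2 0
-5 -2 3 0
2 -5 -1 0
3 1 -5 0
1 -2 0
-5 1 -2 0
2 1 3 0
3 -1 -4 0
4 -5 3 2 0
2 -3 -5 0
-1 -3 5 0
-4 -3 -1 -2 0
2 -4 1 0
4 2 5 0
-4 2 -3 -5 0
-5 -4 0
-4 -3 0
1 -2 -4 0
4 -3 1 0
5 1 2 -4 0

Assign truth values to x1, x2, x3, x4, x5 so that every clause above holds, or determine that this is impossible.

x1=True; x2=True; x3=False; x4=False; x5=False

Branch on x1: set x1 = True.
From the singleton clause (¬x3), x3 = False.
From the singleton clause (¬x4), x4 = False.
From the singleton clause (¬x5), x5 = False.
From the singleton clause (x2), x2 = True.
Every clause now holds.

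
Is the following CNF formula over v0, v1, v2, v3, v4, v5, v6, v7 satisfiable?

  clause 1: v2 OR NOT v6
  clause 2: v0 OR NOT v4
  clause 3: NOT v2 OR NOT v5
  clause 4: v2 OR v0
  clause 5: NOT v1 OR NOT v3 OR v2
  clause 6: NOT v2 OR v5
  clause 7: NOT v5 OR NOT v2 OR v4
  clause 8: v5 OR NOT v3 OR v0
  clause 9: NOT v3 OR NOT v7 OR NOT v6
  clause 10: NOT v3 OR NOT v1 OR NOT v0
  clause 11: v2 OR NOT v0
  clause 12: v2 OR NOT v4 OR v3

No, unsatisfiable

Case v2 = true:
The clause (NOT v5) is unit, so v5 = false.
That conflicts with the unit clause (v5).
Backtrack on v2: now try v2 = false.
The clause (NOT v6) is unit, so v6 = false.
The clause (v0) is unit, so v0 = true.
That conflicts with the unit clause (NOT v0).
Both values of v2 lead to a conflict.
No assignment satisfies every clause.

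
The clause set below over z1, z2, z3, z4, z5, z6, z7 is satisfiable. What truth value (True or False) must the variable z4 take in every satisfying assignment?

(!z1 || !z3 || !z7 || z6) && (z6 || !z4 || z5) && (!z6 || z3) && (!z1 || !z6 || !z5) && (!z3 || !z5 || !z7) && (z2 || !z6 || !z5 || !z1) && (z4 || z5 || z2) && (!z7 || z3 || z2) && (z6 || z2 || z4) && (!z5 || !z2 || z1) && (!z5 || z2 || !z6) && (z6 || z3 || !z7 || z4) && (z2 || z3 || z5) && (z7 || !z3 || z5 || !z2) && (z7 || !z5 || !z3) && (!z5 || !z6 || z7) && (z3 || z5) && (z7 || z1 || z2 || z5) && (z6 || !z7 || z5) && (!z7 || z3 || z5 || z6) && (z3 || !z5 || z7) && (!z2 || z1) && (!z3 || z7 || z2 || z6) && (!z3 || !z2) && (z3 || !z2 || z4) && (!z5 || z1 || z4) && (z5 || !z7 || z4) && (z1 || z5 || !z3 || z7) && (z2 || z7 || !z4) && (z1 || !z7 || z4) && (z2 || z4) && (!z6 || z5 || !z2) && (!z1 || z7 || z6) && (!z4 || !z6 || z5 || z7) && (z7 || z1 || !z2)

True

Suppose z4 = false.
(z2) alone gives z2 = true.
(z1) alone gives z1 = true.
(!z3) alone gives z3 = false.
That conflicts with the unit clause (z3).
So every satisfying assignment has z4 = True.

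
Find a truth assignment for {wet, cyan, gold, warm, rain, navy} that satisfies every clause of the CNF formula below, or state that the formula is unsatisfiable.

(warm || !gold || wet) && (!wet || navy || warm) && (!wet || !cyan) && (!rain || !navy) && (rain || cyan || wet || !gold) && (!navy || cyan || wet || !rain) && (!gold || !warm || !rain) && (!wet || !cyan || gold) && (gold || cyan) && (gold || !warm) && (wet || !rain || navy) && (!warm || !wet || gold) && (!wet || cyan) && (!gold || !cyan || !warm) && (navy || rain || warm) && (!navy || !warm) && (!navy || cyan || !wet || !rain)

wet=false; cyan=true; gold=false; warm=false; rain=false; navy=true

Branch on wet: set wet = false.
Branch on warm: set warm = false.
(!gold) alone gives gold = false.
(cyan) alone gives cyan = true.
Branch on rain: set rain = false.
(navy) alone gives navy = true.
Every clause now holds.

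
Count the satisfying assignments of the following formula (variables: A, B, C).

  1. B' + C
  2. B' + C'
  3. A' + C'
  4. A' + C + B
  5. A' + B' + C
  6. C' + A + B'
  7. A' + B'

There are 2^3 = 8 truth assignments over (A, B, C).
Check each against the 7 clauses (columns in the order A, B, C):
  F F F  ✓ satisfies all
  F F T  ✓ satisfies all
  F T F  ✗ fails (B' + C)
  F T T  ✗ fails (B' + C')
  T F F  ✗ fails (A' + C + B)
  T F T  ✗ fails (A' + C')
  T T F  ✗ fails (B' + C)
  T T T  ✗ fails (B' + C')
2 of the 8 rows are models.

2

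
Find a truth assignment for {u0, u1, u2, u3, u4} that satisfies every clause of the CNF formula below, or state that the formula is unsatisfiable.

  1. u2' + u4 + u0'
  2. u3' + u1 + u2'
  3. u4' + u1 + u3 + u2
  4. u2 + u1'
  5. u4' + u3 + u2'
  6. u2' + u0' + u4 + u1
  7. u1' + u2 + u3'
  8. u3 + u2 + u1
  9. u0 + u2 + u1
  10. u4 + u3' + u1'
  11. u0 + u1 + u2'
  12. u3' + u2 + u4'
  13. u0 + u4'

Try u2 = 1.
Try u4 = 1.
Unit clause (u3) forces u3 = 1.
Unit clause (u1) forces u1 = 1.
Unit clause (u0) forces u0 = 1.
All clauses are satisfied.

u0 ↦ 1,  u1 ↦ 1,  u2 ↦ 1,  u3 ↦ 1,  u4 ↦ 1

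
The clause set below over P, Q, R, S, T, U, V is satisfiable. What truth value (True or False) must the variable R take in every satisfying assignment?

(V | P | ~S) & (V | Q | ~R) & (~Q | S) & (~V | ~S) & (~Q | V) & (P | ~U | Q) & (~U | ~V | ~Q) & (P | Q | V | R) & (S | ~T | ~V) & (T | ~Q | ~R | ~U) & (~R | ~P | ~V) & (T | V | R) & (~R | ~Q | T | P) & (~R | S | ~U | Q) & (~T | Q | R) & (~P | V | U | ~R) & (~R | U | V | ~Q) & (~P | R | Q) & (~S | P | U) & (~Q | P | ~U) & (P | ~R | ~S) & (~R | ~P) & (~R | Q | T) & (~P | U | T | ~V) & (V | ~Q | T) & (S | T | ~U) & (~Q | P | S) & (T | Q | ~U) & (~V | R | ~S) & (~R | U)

False

Suppose R = 1.
Unit clause (~P) forces P = 0.
Unit clause (~S) forces S = 0.
Unit clause (~Q) forces Q = 0.
Unit clause (V) forces V = 1.
Unit clause (~U) forces U = 0.
That conflicts with the unit clause (U).
So every satisfying assignment has R = False.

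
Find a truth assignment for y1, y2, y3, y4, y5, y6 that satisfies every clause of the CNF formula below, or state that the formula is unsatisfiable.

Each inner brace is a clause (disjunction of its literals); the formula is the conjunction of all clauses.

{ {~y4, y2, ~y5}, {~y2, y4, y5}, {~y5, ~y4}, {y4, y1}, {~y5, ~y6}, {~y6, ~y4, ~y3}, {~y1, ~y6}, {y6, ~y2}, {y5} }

Unit clause (y5) forces y5 = 1.
Unit clause (~y4) forces y4 = 0.
Unit clause (y1) forces y1 = 1.
Unit clause (~y6) forces y6 = 0.
Unit clause (~y2) forces y2 = 0.
No clause remains; y3 is free.

y1 ↦ 1, y2 ↦ 0, y3 ↦ 0, y4 ↦ 0, y5 ↦ 1, y6 ↦ 0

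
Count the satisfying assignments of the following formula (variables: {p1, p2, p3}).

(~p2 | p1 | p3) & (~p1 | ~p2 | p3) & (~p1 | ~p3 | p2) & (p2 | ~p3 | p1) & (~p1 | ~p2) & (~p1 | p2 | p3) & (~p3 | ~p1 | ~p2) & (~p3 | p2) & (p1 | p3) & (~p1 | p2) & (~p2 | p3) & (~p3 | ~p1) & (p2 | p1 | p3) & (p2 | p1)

1

There are 2^3 = 8 truth assignments over (p1, p2, p3).
Check each against the 14 clauses (columns in the order p1, p2, p3):
  F F F  ✗ fails (p1 | p3)
  F F T  ✗ fails (p2 | ~p3 | p1)
  F T F  ✗ fails (~p2 | p1 | p3)
  F T T  ✓ satisfies all
  T F F  ✗ fails (~p1 | p2 | p3)
  T F T  ✗ fails (~p1 | ~p3 | p2)
  T T F  ✗ fails (~p1 | ~p2 | p3)
  T T T  ✗ fails (~p1 | ~p2)
1 of the 8 rows is a model.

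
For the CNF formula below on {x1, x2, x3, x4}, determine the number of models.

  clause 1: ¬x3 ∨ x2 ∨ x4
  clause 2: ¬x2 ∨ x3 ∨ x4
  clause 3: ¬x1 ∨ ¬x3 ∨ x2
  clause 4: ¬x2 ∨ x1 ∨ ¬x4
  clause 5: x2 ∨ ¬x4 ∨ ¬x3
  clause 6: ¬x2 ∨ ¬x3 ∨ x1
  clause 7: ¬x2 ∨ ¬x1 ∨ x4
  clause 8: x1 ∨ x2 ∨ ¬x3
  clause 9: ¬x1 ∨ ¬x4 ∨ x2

5

There are 2^4 = 16 truth assignments over (x1, x2, x3, x4).
Check each against the 9 clauses (columns in the order x1, x2, x3, x4):
  F F F F  ✓ satisfies all
  F F F T  ✓ satisfies all
  F F T F  ✗ fails (¬x3 ∨ x2 ∨ x4)
  F F T T  ✗ fails (x2 ∨ ¬x4 ∨ ¬x3)
  F T F F  ✗ fails (¬x2 ∨ x3 ∨ x4)
  F T F T  ✗ fails (¬x2 ∨ x1 ∨ ¬x4)
  F T T F  ✗ fails (¬x2 ∨ ¬x3 ∨ x1)
  F T T T  ✗ fails (¬x2 ∨ x1 ∨ ¬x4)
  T F F F  ✓ satisfies all
  T F F T  ✗ fails (¬x1 ∨ ¬x4 ∨ x2)
  T F T F  ✗ fails (¬x3 ∨ x2 ∨ x4)
  T F T T  ✗ fails (¬x1 ∨ ¬x3 ∨ x2)
  T T F F  ✗ fails (¬x2 ∨ x3 ∨ x4)
  T T F T  ✓ satisfies all
  T T T F  ✗ fails (¬x2 ∨ ¬x1 ∨ x4)
  T T T T  ✓ satisfies all
5 of the 16 rows are models.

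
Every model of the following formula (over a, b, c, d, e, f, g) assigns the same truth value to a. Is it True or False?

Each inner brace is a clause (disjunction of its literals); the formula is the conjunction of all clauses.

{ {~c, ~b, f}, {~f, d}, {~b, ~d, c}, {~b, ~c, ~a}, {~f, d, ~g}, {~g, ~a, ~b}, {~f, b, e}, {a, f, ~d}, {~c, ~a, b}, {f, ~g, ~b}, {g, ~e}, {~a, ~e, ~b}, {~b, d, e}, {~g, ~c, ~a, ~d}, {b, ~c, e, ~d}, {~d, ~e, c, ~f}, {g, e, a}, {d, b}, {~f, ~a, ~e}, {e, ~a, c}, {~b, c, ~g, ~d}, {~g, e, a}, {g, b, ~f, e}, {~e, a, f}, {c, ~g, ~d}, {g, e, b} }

Suppose a = 1.
Branch on f: set f = 0.
Branch on c: set c = 0.
From the singleton clause (e), e = 1.
From the singleton clause (g), g = 1.
From the singleton clause (~b), b = 0.
From the singleton clause (d), d = 1.
That conflicts with the unit clause (~d).
Undo c and try c = 1.
From the singleton clause (~b), b = 0.
That conflicts with the unit clause (b).
Both values of c lead to a conflict.
Undo f and try f = 1.
From the singleton clause (d), d = 1.
From the singleton clause (~e), e = 0.
From the singleton clause (b), b = 1.
From the singleton clause (c), c = 1.
That conflicts with the unit clause (~c).
Both values of f lead to a conflict.
So every satisfying assignment has a = False.

False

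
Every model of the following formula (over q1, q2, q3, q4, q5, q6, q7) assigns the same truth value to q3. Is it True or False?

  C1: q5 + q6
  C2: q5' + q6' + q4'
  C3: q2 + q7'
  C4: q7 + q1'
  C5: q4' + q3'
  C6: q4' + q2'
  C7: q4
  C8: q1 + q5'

Suppose q3 = 1.
Unit clause (q4') forces q4 = 0.
That conflicts with the unit clause (q4).
So every satisfying assignment has q3 = False.

False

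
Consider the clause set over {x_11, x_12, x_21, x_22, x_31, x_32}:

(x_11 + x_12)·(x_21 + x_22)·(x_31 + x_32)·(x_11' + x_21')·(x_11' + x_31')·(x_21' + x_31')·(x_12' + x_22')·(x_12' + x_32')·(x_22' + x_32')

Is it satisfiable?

Case x_11 = 1:
From the singleton clause (x_21'), x_21 = 0.
From the singleton clause (x_22), x_22 = 1.
From the singleton clause (x_31'), x_31 = 0.
From the singleton clause (x_32), x_32 = 1.
Now (x_32') is unsatisfied and unit — conflict.
Undo x_11 and try x_11 = 0.
From the singleton clause (x_12), x_12 = 1.
From the singleton clause (x_22'), x_22 = 0.
From the singleton clause (x_21), x_21 = 1.
From the singleton clause (x_31'), x_31 = 0.
From the singleton clause (x_32), x_32 = 1.
Now (x_32') is unsatisfied and unit — conflict.
Neither x_11 = 1 nor x_11 = 0 works.
No assignment satisfies every clause.

No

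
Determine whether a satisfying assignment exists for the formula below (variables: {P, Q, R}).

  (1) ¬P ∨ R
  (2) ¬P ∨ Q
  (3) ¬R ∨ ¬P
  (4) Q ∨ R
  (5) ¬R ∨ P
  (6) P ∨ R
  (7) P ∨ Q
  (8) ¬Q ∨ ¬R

Suppose P = False.
Unit clause (¬R) forces R = False.
Now (R) is unsatisfied and unit — conflict.
That branch fails; take P = True instead.
Unit clause (R) forces R = True.
Now (¬R) is unsatisfied and unit — conflict.
Either choice for P ends in contradiction.
No assignment satisfies every clause.

No, unsatisfiable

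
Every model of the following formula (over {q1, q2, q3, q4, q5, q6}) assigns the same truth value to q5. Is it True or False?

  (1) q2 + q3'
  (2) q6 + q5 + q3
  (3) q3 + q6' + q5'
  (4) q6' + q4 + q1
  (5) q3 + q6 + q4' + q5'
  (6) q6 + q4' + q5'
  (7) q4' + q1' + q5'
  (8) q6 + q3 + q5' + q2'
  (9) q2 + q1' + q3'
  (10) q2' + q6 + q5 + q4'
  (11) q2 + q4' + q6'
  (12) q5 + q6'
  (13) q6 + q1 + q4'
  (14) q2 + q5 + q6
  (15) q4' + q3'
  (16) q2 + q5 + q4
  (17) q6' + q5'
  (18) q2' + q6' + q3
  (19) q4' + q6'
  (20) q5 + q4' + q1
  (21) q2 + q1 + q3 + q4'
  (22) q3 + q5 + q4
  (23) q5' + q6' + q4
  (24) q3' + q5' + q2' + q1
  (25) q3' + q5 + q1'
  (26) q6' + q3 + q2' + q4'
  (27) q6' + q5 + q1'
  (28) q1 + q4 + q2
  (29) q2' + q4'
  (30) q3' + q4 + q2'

True

Suppose q5 = 0.
Unit clause (q6') forces q6 = 0.
Unit clause (q3) forces q3 = 1.
Unit clause (q2) forces q2 = 1.
Unit clause (q4') forces q4 = 0.
Now (q4) is unsatisfied and unit — conflict.
So every satisfying assignment has q5 = True.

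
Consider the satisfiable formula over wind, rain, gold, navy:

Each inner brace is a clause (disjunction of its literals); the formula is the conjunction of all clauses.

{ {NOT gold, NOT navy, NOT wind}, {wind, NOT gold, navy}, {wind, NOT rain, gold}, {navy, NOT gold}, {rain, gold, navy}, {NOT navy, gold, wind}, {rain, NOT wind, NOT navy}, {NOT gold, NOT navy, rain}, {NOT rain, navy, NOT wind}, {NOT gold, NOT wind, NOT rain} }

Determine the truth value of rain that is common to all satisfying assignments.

True

Suppose rain = false.
Branch on navy: set navy = true.
(NOT wind) alone gives wind = false.
(gold) alone gives gold = true.
Now (NOT gold) is unsatisfied and unit — conflict.
Backtrack on navy: now try navy = false.
(NOT gold) alone gives gold = false.
Now (gold) is unsatisfied and unit — conflict.
Either choice for navy ends in contradiction.
So every satisfying assignment has rain = True.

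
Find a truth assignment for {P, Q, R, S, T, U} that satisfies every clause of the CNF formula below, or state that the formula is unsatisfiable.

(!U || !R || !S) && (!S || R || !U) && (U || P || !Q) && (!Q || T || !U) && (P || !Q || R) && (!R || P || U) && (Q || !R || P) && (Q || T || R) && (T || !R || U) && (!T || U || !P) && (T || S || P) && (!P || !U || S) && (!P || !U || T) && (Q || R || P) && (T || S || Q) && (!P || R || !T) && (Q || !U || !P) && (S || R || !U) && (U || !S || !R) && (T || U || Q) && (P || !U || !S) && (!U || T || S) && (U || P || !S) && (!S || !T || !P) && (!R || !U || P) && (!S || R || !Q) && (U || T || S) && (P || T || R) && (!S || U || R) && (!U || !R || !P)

UNSATISFIABLE

Case U = false:
Case P = true:
Unit clause (!T) forces T = false.
Unit clause (!R) forces R = false.
Unit clause (Q) forces Q = true.
Unit clause (!S) forces S = false.
That conflicts with the unit clause (S).
That branch fails; take P = false instead.
Unit clause (!Q) forces Q = false.
Unit clause (!R) forces R = false.
That conflicts with the unit clause (R).
Neither P = true nor P = false works.
That branch fails; take U = true instead.
Case R = false:
Unit clause (!S) forces S = false.
That conflicts with the unit clause (S).
That branch fails; take R = true instead.
Unit clause (!S) forces S = false.
Unit clause (!P) forces P = false.
That conflicts with the unit clause (P).
Neither R = true nor R = false works.
Neither U = true nor U = false works.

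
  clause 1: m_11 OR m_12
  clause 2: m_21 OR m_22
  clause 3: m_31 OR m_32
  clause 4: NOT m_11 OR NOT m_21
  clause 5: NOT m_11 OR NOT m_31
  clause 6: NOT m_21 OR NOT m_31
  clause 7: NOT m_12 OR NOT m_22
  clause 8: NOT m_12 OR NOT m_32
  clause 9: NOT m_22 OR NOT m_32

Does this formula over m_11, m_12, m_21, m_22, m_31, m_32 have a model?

Suppose m_11 = true.
Unit clause (NOT m_21) forces m_21 = false.
Unit clause (m_22) forces m_22 = true.
Unit clause (NOT m_31) forces m_31 = false.
Unit clause (m_32) forces m_32 = true.
Now (NOT m_32) is unsatisfied and unit — conflict.
So m_11 must be the other value — set m_11 = false.
Unit clause (m_12) forces m_12 = true.
Unit clause (NOT m_22) forces m_22 = false.
Unit clause (m_21) forces m_21 = true.
Unit clause (NOT m_31) forces m_31 = false.
Unit clause (m_32) forces m_32 = true.
Now (NOT m_32) is unsatisfied and unit — conflict.
Neither m_11 = true nor m_11 = false works.
No assignment satisfies every clause.

No, unsatisfiable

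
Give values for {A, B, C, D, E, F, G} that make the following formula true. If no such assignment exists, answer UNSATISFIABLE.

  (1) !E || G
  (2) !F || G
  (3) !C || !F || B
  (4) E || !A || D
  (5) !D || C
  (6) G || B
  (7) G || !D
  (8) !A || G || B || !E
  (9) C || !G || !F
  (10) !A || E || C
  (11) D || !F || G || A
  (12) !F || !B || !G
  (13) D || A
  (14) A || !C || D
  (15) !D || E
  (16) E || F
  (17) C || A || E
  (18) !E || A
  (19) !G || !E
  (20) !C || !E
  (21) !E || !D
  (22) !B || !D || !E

Try E = false.
(!D) alone gives D = false.
(!A) alone gives A = false.
But (A) is also a unit clause — contradiction.
That branch fails; take E = true instead.
(G) alone gives G = true.
But (!G) is also a unit clause — contradiction.
Neither E = true nor E = false works.

UNSATISFIABLE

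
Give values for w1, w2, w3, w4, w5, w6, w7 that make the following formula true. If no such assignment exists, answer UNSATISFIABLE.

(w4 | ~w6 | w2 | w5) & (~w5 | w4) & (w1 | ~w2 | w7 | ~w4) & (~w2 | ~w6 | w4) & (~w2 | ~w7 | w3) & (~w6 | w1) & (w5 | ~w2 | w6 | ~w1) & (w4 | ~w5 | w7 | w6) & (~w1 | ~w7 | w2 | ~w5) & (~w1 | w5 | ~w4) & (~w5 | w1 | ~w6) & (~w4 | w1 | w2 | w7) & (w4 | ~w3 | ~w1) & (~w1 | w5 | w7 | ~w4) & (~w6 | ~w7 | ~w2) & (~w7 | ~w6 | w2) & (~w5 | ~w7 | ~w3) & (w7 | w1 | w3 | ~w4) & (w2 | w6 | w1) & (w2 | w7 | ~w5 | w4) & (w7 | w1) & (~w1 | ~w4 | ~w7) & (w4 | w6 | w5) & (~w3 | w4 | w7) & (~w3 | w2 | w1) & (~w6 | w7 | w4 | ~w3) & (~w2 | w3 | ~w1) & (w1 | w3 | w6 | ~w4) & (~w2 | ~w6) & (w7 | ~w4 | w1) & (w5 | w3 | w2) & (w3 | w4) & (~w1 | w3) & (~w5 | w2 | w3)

Try w5 = 1.
From the singleton clause (w4), w4 = 1.
Try w6 = 1.
From the singleton clause (w1), w1 = 1.
From the singleton clause (~w7), w7 = 0.
From the singleton clause (~w2), w2 = 0.
From the singleton clause (w3), w3 = 1.
This assignment satisfies each clause.

w1: 1, w2: 0, w3: 1, w4: 1, w5: 1, w6: 1, w7: 0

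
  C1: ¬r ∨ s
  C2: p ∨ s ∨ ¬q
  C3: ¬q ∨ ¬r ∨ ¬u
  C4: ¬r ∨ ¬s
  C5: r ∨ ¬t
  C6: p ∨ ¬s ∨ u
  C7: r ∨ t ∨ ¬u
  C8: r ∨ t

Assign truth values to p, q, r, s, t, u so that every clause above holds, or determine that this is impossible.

Try r = False.
Unit clause (¬t) forces t = False.
That conflicts with the unit clause (t).
Undo r and try r = True.
Unit clause (s) forces s = True.
That conflicts with the unit clause (¬s).
Either choice for r ends in contradiction.

UNSATISFIABLE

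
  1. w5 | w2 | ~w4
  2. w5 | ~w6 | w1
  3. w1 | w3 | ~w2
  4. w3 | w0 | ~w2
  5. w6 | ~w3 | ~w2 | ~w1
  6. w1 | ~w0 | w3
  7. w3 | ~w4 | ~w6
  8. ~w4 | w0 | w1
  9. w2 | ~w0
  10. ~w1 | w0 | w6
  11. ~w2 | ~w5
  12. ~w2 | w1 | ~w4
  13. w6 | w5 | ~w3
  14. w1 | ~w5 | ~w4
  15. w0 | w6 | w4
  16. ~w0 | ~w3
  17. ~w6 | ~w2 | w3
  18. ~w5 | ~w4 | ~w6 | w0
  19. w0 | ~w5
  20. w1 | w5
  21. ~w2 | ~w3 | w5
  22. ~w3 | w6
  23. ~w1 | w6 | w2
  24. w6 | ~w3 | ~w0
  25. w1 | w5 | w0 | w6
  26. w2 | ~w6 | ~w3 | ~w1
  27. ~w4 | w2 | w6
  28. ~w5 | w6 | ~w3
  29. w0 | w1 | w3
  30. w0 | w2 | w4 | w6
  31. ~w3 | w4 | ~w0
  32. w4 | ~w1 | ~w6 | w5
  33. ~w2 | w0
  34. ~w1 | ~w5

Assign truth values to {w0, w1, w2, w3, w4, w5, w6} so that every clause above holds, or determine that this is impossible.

w0 ↦ 1; w1 ↦ 1; w2 ↦ 1; w3 ↦ 0; w4 ↦ 1; w5 ↦ 0; w6 ↦ 0

Branch on w2: set w2 = 1.
From the singleton clause (~w5), w5 = 0.
From the singleton clause (w1), w1 = 1.
From the singleton clause (~w3), w3 = 0.
From the singleton clause (w0), w0 = 1.
From the singleton clause (~w6), w6 = 0.
Every clause is now satisfied; w4 is unconstrained.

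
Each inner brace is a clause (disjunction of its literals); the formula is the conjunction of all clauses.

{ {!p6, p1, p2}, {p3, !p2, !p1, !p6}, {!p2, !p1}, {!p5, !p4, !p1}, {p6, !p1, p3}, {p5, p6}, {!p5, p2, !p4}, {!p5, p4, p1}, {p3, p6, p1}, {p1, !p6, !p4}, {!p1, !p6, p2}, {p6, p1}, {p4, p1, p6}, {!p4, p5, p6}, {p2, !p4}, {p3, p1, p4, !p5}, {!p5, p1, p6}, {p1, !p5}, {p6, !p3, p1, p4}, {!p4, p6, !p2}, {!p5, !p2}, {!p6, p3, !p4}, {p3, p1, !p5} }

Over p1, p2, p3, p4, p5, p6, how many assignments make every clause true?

3

There are 2^6 = 64 truth assignments over (p1, p2, p3, p4, p5, p6).
Split on p4. With p4 = true, the clauses containing p4 are satisfied and !p4 drops from the rest; 0 of the 2^5 = 32 assignments to the other variables satisfy what remains.
With p4 = false, by the same count on the reduced clause set, 3 assignments work.
Total: 0 + 3 = 3.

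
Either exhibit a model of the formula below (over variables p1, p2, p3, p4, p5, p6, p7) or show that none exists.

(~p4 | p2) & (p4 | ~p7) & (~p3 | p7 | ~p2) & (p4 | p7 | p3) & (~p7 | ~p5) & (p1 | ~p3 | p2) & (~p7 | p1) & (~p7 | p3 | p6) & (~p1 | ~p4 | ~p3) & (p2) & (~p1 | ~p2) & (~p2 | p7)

The clause (p2) is unit, so p2 = 1.
The clause (~p1) is unit, so p1 = 0.
The clause (~p7) is unit, so p7 = 0.
That conflicts with the unit clause (p7).

UNSATISFIABLE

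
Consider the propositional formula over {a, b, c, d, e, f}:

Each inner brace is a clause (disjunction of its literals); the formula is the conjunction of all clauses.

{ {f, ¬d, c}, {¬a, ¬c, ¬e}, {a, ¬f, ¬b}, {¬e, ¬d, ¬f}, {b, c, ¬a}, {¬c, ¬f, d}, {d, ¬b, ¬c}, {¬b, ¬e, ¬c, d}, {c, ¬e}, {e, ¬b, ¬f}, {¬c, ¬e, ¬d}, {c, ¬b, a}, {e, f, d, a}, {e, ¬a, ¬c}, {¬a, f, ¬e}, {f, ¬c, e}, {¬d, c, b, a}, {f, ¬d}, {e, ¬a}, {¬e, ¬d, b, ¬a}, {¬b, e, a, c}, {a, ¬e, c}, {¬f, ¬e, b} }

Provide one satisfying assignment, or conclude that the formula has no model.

Suppose c = True.
Suppose a = False.
Suppose f = False.
From the singleton clause (e), e = True.
From the singleton clause (¬d), d = False.
From the singleton clause (¬b), b = False.
This assignment satisfies each clause.

a=False, b=False, c=True, d=False, e=True, f=False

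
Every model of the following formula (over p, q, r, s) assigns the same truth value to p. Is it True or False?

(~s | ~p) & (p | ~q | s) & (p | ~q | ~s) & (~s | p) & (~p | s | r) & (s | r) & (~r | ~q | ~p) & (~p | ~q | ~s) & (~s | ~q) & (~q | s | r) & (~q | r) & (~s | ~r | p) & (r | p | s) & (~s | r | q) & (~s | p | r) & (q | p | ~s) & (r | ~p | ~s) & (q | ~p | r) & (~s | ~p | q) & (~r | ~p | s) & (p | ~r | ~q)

Suppose p = 1.
From the singleton clause (~s), s = 0.
From the singleton clause (r), r = 1.
Now (~r) is unsatisfied and unit — conflict.
So every satisfying assignment has p = False.

False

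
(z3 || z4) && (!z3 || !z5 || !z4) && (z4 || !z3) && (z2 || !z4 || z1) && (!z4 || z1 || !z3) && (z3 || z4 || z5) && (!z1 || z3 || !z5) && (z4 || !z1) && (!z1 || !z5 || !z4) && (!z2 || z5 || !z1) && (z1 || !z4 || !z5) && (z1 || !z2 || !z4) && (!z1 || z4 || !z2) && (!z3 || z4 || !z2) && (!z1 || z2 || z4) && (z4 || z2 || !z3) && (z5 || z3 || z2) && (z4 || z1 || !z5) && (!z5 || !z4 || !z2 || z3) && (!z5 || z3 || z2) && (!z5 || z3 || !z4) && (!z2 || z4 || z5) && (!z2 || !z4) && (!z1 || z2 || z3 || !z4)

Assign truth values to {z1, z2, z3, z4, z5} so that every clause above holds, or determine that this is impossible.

Case z3 = true:
From the singleton clause (z4), z4 = true.
From the singleton clause (!z5), z5 = false.
From the singleton clause (z1), z1 = true.
From the singleton clause (!z2), z2 = false.
This assignment satisfies each clause.

z1=true; z2=false; z3=true; z4=true; z5=false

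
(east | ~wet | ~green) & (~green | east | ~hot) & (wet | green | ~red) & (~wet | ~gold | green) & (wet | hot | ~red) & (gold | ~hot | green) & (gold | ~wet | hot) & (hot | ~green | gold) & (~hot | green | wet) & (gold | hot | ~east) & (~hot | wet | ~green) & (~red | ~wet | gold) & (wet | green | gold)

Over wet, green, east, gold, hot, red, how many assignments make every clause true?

There are 2^6 = 64 truth assignments over (wet, green, east, gold, hot, red).
Split on red. With red = 1, the clauses containing red are satisfied and ~red drops from the rest; 2 of the 2^5 = 32 assignments to the other variables satisfy what remains.
With red = 0, by the same count on the reduced clause set, 7 assignments work.
Total: 2 + 7 = 9.

9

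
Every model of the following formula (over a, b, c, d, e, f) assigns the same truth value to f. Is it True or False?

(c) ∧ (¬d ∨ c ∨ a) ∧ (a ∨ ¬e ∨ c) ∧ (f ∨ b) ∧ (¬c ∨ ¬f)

False

Suppose f = True.
(c) alone gives c = True.
Now (¬c) is unsatisfied and unit — conflict.
So every satisfying assignment has f = False.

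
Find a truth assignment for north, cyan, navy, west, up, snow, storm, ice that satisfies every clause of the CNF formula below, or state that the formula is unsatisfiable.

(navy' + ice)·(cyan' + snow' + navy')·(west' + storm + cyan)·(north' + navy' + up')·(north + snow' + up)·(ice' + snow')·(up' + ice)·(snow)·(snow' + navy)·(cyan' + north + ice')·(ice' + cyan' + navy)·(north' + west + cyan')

Unit clause (snow) forces snow = 1.
Unit clause (ice') forces ice = 0.
Unit clause (navy') forces navy = 0.
But (navy) is also a unit clause — contradiction.

UNSATISFIABLE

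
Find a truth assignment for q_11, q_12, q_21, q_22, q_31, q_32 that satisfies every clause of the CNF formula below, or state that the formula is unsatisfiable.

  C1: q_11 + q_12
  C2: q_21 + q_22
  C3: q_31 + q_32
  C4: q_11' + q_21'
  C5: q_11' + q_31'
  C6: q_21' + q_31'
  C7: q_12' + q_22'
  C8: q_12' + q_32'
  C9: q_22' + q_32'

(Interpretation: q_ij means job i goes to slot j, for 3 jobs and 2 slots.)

Try q_11 = 1.
(q_21') alone gives q_21 = 0.
(q_22) alone gives q_22 = 1.
(q_31') alone gives q_31 = 0.
(q_32) alone gives q_32 = 1.
Now (q_32') is unsatisfied and unit — conflict.
That branch fails; take q_11 = 0 instead.
(q_12) alone gives q_12 = 1.
(q_22') alone gives q_22 = 0.
(q_21) alone gives q_21 = 1.
(q_31') alone gives q_31 = 0.
(q_32) alone gives q_32 = 1.
Now (q_32') is unsatisfied and unit — conflict.
Both values of q_11 lead to a conflict.

UNSATISFIABLE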